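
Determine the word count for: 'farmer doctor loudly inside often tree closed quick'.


Counting words by splitting on spaces:
  Word 1: 'farmer'
  Word 2: 'doctor'
  Word 3: 'loudly'
  Word 4: 'inside'
  Word 5: 'often'
  Word 6: 'tree'
  Word 7: 'closed'
  Word 8: 'quick'
Total words: 8

8


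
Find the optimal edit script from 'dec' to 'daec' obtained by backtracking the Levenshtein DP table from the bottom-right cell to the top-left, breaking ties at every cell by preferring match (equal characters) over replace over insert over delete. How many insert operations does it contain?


Edit distance = 1. Backtracking from cell (3, 4) with preference match > replace > insert > delete,
then listing the resulting alignment 'dec' -> 'daec' left to right:
  Step 1: keep 'd'
  Step 2: insert 'a' [insertion #1]
  Step 3: keep 'e'
  Step 4: keep 'c'
Total insertions: 1

1


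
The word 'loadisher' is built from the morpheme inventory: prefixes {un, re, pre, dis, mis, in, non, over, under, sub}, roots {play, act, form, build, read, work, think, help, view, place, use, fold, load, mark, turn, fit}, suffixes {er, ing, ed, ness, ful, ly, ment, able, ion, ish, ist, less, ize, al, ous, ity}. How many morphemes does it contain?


Segmenting 'loadisher' against the inventory:
  'load' -> root (morpheme 1)
  'ish' -> suffix (morpheme 2)
  'er' -> suffix (morpheme 3)
Total morphemes: 3

3


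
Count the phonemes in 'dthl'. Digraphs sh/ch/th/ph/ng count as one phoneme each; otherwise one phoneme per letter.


Parsing 'dthl' greedily, digraphs first:
  'd' -> consonant phoneme (phonemes so far: 1)
  'th' -> digraph (1 consonant phoneme) (phonemes so far: 2)
  'l' -> consonant phoneme (phonemes so far: 3)
Total phonemes: 3

3


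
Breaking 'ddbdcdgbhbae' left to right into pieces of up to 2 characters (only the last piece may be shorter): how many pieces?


'ddbdcdgbhbae' has 12 characters.
Chunking with max size 2:
  Chunk 1: 'dd' (positions 0-1)
  Chunk 2: 'bd' (positions 2-3)
  Chunk 3: 'cd' (positions 4-5)
  Chunk 4: 'gb' (positions 6-7)
  Chunk 5: 'hb' (positions 8-9)
  Chunk 6: 'ae' (positions 10-11)
Total chunks: ceil(12 / 2) = 6

6


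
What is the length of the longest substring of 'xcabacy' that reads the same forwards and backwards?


Scanning 'xcabacy' for palindromic substrings.
Substring at positions 1-5: 'cabac'.
Check: reverse('cabac') = 'cabac' -> palindrome confirmed.
Neighbouring characters ('x' / 'y') break symmetry, so it cannot extend further.
No longer palindromic substring exists; longest length = 5

5


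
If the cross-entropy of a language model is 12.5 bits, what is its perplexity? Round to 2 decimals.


Perplexity formula: PP = 2^H
H = 12.5
PP = 2^12.5
Decompose: 2^12.5 = 2^12 * 2^0.5 = 2^12 * sqrt(2)
2^12 = 4096, sqrt(2) ~ 1.4142136
PP ~ 4096 * 1.4142136 = 5792.6189056
Rounded to 2 decimals: 5792.62

5792.62


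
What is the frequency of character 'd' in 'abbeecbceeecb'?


Scanning 'abbeecbceeecb' for 'd':
  No matches found.
Total occurrences of 'd': 0

0


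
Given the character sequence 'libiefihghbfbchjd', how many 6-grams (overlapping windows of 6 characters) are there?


String 'libiefihghbfbchjd' has length L = 17.
Number of overlapping n-grams = L - n + 1
Substituting: 17 - 6 + 1 = 12

12


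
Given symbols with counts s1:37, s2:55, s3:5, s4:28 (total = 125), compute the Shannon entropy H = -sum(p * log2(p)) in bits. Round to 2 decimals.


Computing entropy H = -sum(p_i * log2(p_i)):
  s1: p = 37/125 = 0.2960, -p*log2(p) = 0.5199
  s2: p = 55/125 = 0.4400, -p*log2(p) = 0.5211
  s3: p = 5/125 = 0.0400, -p*log2(p) = 0.1858
  s4: p = 28/125 = 0.2240, -p*log2(p) = 0.4835
H = sum of terms = 1.7103
Rounded to 2 decimals: 1.71

1.71


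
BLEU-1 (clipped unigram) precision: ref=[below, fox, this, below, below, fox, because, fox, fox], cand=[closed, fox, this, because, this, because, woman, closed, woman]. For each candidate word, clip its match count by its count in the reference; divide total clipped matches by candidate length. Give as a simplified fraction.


Reference word counts: {'because': 1, 'below': 3, 'fox': 4, 'this': 1}
Checking each candidate word (with clipping):
  'closed' -> not in reference -> no match (matches: 0)
  'fox' -> in reference (ref count 4, used 1/4) -> match (matches: 1)
  'this' -> in reference (ref count 1, used 1/1) -> match (matches: 2)
  'because' -> in reference (ref count 1, used 1/1) -> match (matches: 3)
  'this' -> ref count 1 already used up (1/1) -> clipped, no match (matches: 3)
  'because' -> ref count 1 already used up (1/1) -> clipped, no match (matches: 3)
  'woman' -> not in reference -> no match (matches: 3)
  'closed' -> not in reference -> no match (matches: 3)
  'woman' -> not in reference -> no match (matches: 3)
Clipped matches: 3, Candidate length: 9
Precision = 3/9 = 1/3

1/3


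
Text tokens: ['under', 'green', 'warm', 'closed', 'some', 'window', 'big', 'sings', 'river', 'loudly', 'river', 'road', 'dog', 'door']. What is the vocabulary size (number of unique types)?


Listing all tokens and tracking unique types:
  Token 1: 'under' -> NEW (unique so far: 1)
  Token 2: 'green' -> NEW (unique so far: 2)
  Token 3: 'warm' -> NEW (unique so far: 3)
  Token 4: 'closed' -> NEW (unique so far: 4)
  Token 5: 'some' -> NEW (unique so far: 5)
  Token 6: 'window' -> NEW (unique so far: 6)
  Token 7: 'big' -> NEW (unique so far: 7)
  Token 8: 'sings' -> NEW (unique so far: 8)
  Token 9: 'river' -> NEW (unique so far: 9)
  Token 10: 'loudly' -> NEW (unique so far: 10)
  Token 11: 'river' -> duplicate (unique so far: 10)
  Token 12: 'road' -> NEW (unique so far: 11)
  Token 13: 'dog' -> NEW (unique so far: 12)
  Token 14: 'door' -> NEW (unique so far: 13)
Unique types: ('big', 'closed', 'dog', 'door', 'green', 'loudly', 'river', 'road', 'sings', 'some', 'under', 'warm', 'window')
Vocabulary size: 13

13


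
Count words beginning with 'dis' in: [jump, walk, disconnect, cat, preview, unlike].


Checking each word for prefix 'dis':
  'jump' -> no (count: 0)
  'walk' -> no (count: 0)
  'disconnect' -> YES, starts with 'dis' (count: 1)
  'cat' -> no (count: 1)
  'preview' -> no (count: 1)
  'unlike' -> no (count: 1)
Total with prefix 'dis': 1

1


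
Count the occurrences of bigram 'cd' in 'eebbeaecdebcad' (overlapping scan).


Scanning 'eebbeaecdebcad' for bigram 'cd':
  Position 0: 'ee' -> no
  Position 1: 'eb' -> no
  Position 2: 'bb' -> no
  Position 3: 'be' -> no
  Position 4: 'ea' -> no
  Position 5: 'ae' -> no
  Position 6: 'ec' -> no
  Position 7: 'cd' -> MATCH
  Position 8: 'de' -> no
  Position 9: 'eb' -> no
  Position 10: 'bc' -> no
  Position 11: 'ca' -> no
  Position 12: 'ad' -> no
Total matches: 1

1


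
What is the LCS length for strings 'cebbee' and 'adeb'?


DP table for LCS of 'cebbee' and 'adeb':
       a  d  e  b
    0  0  0  0  0
  c 0  0  0  0  0
  e 0  0  0  1  1
  b 0  0  0  1  2
  b 0  0  0  1  2
  e 0  0  0  1  2
  e 0  0  0  1  2
LCS: 'eb'
LCS length = 2

2


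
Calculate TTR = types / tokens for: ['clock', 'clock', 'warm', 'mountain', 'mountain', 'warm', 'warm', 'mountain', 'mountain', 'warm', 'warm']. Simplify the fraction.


Tokens: 11
Unique types: ('clock', 'mountain', 'warm') = 3
TTR = 3/11
Already in lowest terms.

3/11


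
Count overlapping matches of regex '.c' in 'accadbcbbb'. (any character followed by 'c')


Pattern: .c means any character followed by 'c'.
Scanning 'accadbcbbb' position-by-position:
  Pos 0: window 'ac' -> MATCH
  Pos 1: window 'cc' -> MATCH
  Pos 2: window 'ca' -> no
  Pos 3: window 'ad' -> no
  Pos 4: window 'db' -> no
  Pos 5: window 'bc' -> MATCH
  Pos 6: window 'cb' -> no
  Pos 7: window 'bb' -> no
  Pos 8: window 'bb' -> no
  Pos 9: window 'b' -> no
Total matches: 3

3


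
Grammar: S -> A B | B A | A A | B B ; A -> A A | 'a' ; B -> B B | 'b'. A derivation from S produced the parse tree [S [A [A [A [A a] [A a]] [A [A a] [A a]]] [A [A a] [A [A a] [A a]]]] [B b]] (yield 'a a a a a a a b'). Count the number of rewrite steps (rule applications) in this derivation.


Every bracketed nonterminal node [X ...] in the tree is produced by exactly one rule application.
Reading the tree off as a leftmost derivation:
  Step 1: S  =>  A B   (applied S -> A B)
  Step 2: A B  =>  A A B   (applied A -> A A)
  Step 3: A A B  =>  A A A B   (applied A -> A A)
  Step 4: A A A B  =>  A A A A B   (applied A -> A A)
  Step 5: A A A A B  =>  a A A A B   (applied A -> a)
  Step 6: a A A A B  =>  a a A A B   (applied A -> a)
  Step 7: a a A A B  =>  a a A A A B   (applied A -> A A)
  Step 8: a a A A A B  =>  a a a A A B   (applied A -> a)
  Step 9: a a a A A B  =>  a a a a A B   (applied A -> a)
  Step 10: a a a a A B  =>  a a a a A A B   (applied A -> A A)
  Step 11: a a a a A A B  =>  a a a a a A B   (applied A -> a)
  Step 12: a a a a a A B  =>  a a a a a A A B   (applied A -> A A)
  Step 13: a a a a a A A B  =>  a a a a a a A B   (applied A -> a)
  Step 14: a a a a a a A B  =>  a a a a a a a B   (applied A -> a)
  Step 15: a a a a a a a B  =>  a a a a a a a b   (applied B -> b)
Final yield: a a a a a a a b
Total rewrite steps: 15

15


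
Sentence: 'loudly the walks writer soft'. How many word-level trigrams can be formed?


Word trigrams from [5] words:
  Trigram 1: (loudly the walks)
  Trigram 2: (the walks writer)
  Trigram 3: (walks writer soft)
Total word trigrams: 5 - 2 = 3

3


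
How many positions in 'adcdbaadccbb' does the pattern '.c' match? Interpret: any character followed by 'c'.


Pattern: .c means any character followed by 'c'.
Scanning 'adcdbaadccbb' position-by-position:
  Pos 0: window 'ad' -> no
  Pos 1: window 'dc' -> MATCH
  Pos 2: window 'cd' -> no
  Pos 3: window 'db' -> no
  Pos 4: window 'ba' -> no
  Pos 5: window 'aa' -> no
  Pos 6: window 'ad' -> no
  Pos 7: window 'dc' -> MATCH
  Pos 8: window 'cc' -> MATCH
  Pos 9: window 'cb' -> no
  Pos 10: window 'bb' -> no
  Pos 11: window 'b' -> no
Total matches: 3

3


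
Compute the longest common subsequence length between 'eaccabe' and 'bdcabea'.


DP table for LCS of 'eaccabe' and 'bdcabea':
       b  d  c  a  b  e  a
    0  0  0  0  0  0  0  0
  e 0  0  0  0  0  0  1  1
  a 0  0  0  0  1  1  1  2
  c 0  0  0  1  1  1  1  2
  c 0  0  0  1  1  1  1  2
  a 0  0  0  1  2  2  2  2
  b 0  1  1  1  2  3  3  3
  e 0  1  1  1  2  3  4  4
LCS: 'cabe'
LCS length = 4

4


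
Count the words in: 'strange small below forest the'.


Counting words by splitting on spaces:
  Word 1: 'strange'
  Word 2: 'small'
  Word 3: 'below'
  Word 4: 'forest'
  Word 5: 'the'
Total words: 5

5


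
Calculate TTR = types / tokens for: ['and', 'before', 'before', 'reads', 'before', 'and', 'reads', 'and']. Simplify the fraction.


Tokens: 8
Unique types: ('and', 'before', 'reads') = 3
TTR = 3/8
Already in lowest terms.

3/8


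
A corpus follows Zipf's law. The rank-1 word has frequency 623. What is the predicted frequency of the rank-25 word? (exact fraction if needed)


Zipf's law: freq(rank) = f1 / rank
f1 = 623, rank = 25
freq = 623 / 25
GCD(623, 25) = 1
Simplified: 623/25

623/25


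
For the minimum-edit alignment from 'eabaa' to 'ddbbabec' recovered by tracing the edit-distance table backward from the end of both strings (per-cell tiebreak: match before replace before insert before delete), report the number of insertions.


Edit distance = 6. Backtracking from cell (5, 8) with preference match > replace > insert > delete,
then listing the resulting alignment 'eabaa' -> 'ddbbabec' left to right:
  Step 1: insert 'd' [insertion #1]
  Step 2: insert 'd' [insertion #2]
  Step 3: insert 'b' [insertion #3]
  Step 4: replace e->b
  Step 5: keep 'a'
  Step 6: keep 'b'
  Step 7: replace a->e
  Step 8: replace a->c
Total insertions: 3

3


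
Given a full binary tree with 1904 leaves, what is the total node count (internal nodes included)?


Leaf nodes (terminals): 1904
Internal nodes = n - 1 = 1904 - 1 = 1903
Total = leaves + internal = 1904 + 1903 = 3807

3807


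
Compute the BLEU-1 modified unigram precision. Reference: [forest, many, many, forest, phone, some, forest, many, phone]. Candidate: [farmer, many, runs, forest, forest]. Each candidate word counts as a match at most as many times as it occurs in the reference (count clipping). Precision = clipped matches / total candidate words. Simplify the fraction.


Reference word counts: {'forest': 3, 'many': 3, 'phone': 2, 'some': 1}
Checking each candidate word (with clipping):
  'farmer' -> not in reference -> no match (matches: 0)
  'many' -> in reference (ref count 3, used 1/3) -> match (matches: 1)
  'runs' -> not in reference -> no match (matches: 1)
  'forest' -> in reference (ref count 3, used 1/3) -> match (matches: 2)
  'forest' -> in reference (ref count 3, used 2/3) -> match (matches: 3)
Clipped matches: 3, Candidate length: 5
Precision = 3/5

3/5


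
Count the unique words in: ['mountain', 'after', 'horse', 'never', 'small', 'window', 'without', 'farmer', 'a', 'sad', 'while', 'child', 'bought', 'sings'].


Listing all tokens and tracking unique types:
  Token 1: 'mountain' -> NEW (unique so far: 1)
  Token 2: 'after' -> NEW (unique so far: 2)
  Token 3: 'horse' -> NEW (unique so far: 3)
  Token 4: 'never' -> NEW (unique so far: 4)
  Token 5: 'small' -> NEW (unique so far: 5)
  Token 6: 'window' -> NEW (unique so far: 6)
  Token 7: 'without' -> NEW (unique so far: 7)
  Token 8: 'farmer' -> NEW (unique so far: 8)
  Token 9: 'a' -> NEW (unique so far: 9)
  Token 10: 'sad' -> NEW (unique so far: 10)
  Token 11: 'while' -> NEW (unique so far: 11)
  Token 12: 'child' -> NEW (unique so far: 12)
  Token 13: 'bought' -> NEW (unique so far: 13)
  Token 14: 'sings' -> NEW (unique so far: 14)
Unique types: ('a', 'after', 'bought', 'child', 'farmer', 'horse', 'mountain', 'never', 'sad', 'sings', 'small', 'while', 'window', 'without')
Vocabulary size: 14

14


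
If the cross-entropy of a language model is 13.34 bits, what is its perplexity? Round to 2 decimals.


Perplexity formula: PP = 2^H
H = 13.34
PP = 2^13.34
Decompose: 2^13.34 = 2^13 * 2^0.34
2^13 = 8192, 2^0.34 ~ 1.2657566
PP ~ 8192 * 1.2657566 = 10369.0780672
Rounded to 2 decimals: 10369.08

10369.08


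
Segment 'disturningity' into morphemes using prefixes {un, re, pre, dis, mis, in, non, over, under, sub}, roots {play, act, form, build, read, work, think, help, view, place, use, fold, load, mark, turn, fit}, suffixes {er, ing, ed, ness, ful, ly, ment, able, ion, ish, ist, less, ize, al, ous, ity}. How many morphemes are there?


Segmenting 'disturningity' against the inventory:
  'dis' -> prefix (morpheme 1)
  'turn' -> root (morpheme 2)
  'ing' -> suffix (morpheme 3)
  'ity' -> suffix (morpheme 4)
Total morphemes: 4

4


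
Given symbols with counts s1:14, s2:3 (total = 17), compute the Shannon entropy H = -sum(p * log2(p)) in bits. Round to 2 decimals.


Computing entropy H = -sum(p_i * log2(p_i)):
  s1: p = 14/17 = 0.8235, -p*log2(p) = 0.2307
  s2: p = 3/17 = 0.1765, -p*log2(p) = 0.4416
H = sum of terms = 0.6723
Rounded to 2 decimals: 0.67

0.67


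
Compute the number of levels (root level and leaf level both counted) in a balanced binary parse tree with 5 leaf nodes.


In a balanced binary tree with n leaves the deepest leaf is ceil(log2(n)) edges below the root,
so counting node levels inclusive of root and leaves gives ceil(log2(n)) + 1 levels.
log2(5) = 2.3219
ceil(2.3219) = 3
levels = 3 + 1 = 4

4


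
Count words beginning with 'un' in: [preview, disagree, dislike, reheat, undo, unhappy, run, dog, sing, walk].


Checking each word for prefix 'un':
  'preview' -> no (count: 0)
  'disagree' -> no (count: 0)
  'dislike' -> no (count: 0)
  'reheat' -> no (count: 0)
  'undo' -> YES, starts with 'un' (count: 1)
  'unhappy' -> YES, starts with 'un' (count: 2)
  'run' -> no (count: 2)
  'dog' -> no (count: 2)
  'sing' -> no (count: 2)
  'walk' -> no (count: 2)
Total with prefix 'un': 2

2


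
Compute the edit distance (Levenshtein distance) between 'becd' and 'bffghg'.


Building DP table for s1='becd' (len 4) and s2='bffghg' (len 6):
       b  f  f  g  h  g
    0  1  2  3  4  5  6
  b 1  0  1  2  3  4  5
  e 2  1  1  2  3  4  5
  c 3  2  2  2  3  4  5
  d 4  3  3  3  3  4  5
Edit distance = dp[4][6] = 5

5


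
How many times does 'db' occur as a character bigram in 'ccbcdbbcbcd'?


Scanning 'ccbcdbbcbcd' for bigram 'db':
  Position 0: 'cc' -> no
  Position 1: 'cb' -> no
  Position 2: 'bc' -> no
  Position 3: 'cd' -> no
  Position 4: 'db' -> MATCH
  Position 5: 'bb' -> no
  Position 6: 'bc' -> no
  Position 7: 'cb' -> no
  Position 8: 'bc' -> no
  Position 9: 'cd' -> no
Total matches: 1

1


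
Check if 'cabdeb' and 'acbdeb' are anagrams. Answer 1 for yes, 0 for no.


Sort characters of 'cabdeb': 'abbcde'
Sort characters of 'acbdeb': 'abbcde'
Sorted forms match -> they ARE anagrams
Result: 1

1


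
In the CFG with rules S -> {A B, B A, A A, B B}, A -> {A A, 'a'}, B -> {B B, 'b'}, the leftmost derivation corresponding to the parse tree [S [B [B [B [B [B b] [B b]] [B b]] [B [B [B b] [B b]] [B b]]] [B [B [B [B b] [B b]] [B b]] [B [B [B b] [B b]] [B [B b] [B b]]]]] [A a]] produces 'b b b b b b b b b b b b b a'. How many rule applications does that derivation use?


Every bracketed nonterminal node [X ...] in the tree is produced by exactly one rule application.
Reading the tree off as a leftmost derivation:
  Step 1: S  =>  B A   (applied S -> B A)
  Step 2: B A  =>  B B A   (applied B -> B B)
  Step 3: B B A  =>  B B B A   (applied B -> B B)
  Step 4: B B B A  =>  B B B B A   (applied B -> B B)
  Step 5: B B B B A  =>  B B B B B A   (applied B -> B B)
  Step 6: B B B B B A  =>  b B B B B A   (applied B -> b)
  Step 7: b B B B B A  =>  b b B B B A   (applied B -> b)
  Step 8: b b B B B A  =>  b b b B B A   (applied B -> b)
  Step 9: b b b B B A  =>  b b b B B B A   (applied B -> B B)
  Step 10: b b b B B B A  =>  b b b B B B B A   (applied B -> B B)
  Step 11: b b b B B B B A  =>  b b b b B B B A   (applied B -> b)
  Step 12: b b b b B B B A  =>  b b b b b B B A   (applied B -> b)
  Step 13: b b b b b B B A  =>  b b b b b b B A   (applied B -> b)
  Step 14: b b b b b b B A  =>  b b b b b b B B A   (applied B -> B B)
  Step 15: b b b b b b B B A  =>  b b b b b b B B B A   (applied B -> B B)
  Step 16: b b b b b b B B B A  =>  b b b b b b B B B B A   (applied B -> B B)
  Step 17: b b b b b b B B B B A  =>  b b b b b b b B B B A   (applied B -> b)
  Step 18: b b b b b b b B B B A  =>  b b b b b b b b B B A   (applied B -> b)
  Step 19: b b b b b b b b B B A  =>  b b b b b b b b b B A   (applied B -> b)
  Step 20: b b b b b b b b b B A  =>  b b b b b b b b b B B A   (applied B -> B B)
  Step 21: b b b b b b b b b B B A  =>  b b b b b b b b b B B B A   (applied B -> B B)
  Step 22: b b b b b b b b b B B B A  =>  b b b b b b b b b b B B A   (applied B -> b)
  Step 23: b b b b b b b b b b B B A  =>  b b b b b b b b b b b B A   (applied B -> b)
  Step 24: b b b b b b b b b b b B A  =>  b b b b b b b b b b b B B A   (applied B -> B B)
  Step 25: b b b b b b b b b b b B B A  =>  b b b b b b b b b b b b B A   (applied B -> b)
  Step 26: b b b b b b b b b b b b B A  =>  b b b b b b b b b b b b b A   (applied B -> b)
  Step 27: b b b b b b b b b b b b b A  =>  b b b b b b b b b b b b b a   (applied A -> a)
Final yield: b b b b b b b b b b b b b a
Total rewrite steps: 27

27


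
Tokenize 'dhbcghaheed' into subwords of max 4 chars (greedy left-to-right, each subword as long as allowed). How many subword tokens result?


'dhbcghaheed' has 11 characters.
Chunking with max size 4:
  Chunk 1: 'dhbc' (positions 0-3)
  Chunk 2: 'ghah' (positions 4-7)
  Chunk 3: 'eed' (positions 8-10)
Total chunks: ceil(11 / 4) = 3

3


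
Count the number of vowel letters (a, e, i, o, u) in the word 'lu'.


Scanning each character of 'lu':
  Position 1: 'l' -> consonant (running count: 0)
  Position 2: 'u' -> vowel (running count: 1)
Total vowels: 1

1


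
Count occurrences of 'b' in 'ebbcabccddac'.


Scanning 'ebbcabccddac' for 'b':
  Position 1: 'b' -> MATCH (count: 1)
  Position 2: 'b' -> MATCH (count: 2)
  Position 5: 'b' -> MATCH (count: 3)
Total occurrences of 'b': 3

3


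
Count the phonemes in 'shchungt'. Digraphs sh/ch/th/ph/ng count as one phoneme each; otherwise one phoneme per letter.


Parsing 'shchungt' greedily, digraphs first:
  'sh' -> digraph (1 consonant phoneme) (phonemes so far: 1)
  'ch' -> digraph (1 consonant phoneme) (phonemes so far: 2)
  'u' -> vowel phoneme (phonemes so far: 3)
  'ng' -> digraph (1 consonant phoneme) (phonemes so far: 4)
  't' -> consonant phoneme (phonemes so far: 5)
Total phonemes: 5

5


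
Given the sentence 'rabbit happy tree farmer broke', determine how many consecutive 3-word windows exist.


Word trigrams from [5] words:
  Trigram 1: (rabbit happy tree)
  Trigram 2: (happy tree farmer)
  Trigram 3: (tree farmer broke)
Total word trigrams: 5 - 2 = 3

3


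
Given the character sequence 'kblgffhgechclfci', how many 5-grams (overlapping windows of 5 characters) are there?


String 'kblgffhgechclfci' has length L = 16.
Number of overlapping n-grams = L - n + 1
Substituting: 16 - 5 + 1 = 12

12


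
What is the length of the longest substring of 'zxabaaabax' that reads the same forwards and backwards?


Scanning 'zxabaaabax' for palindromic substrings.
Substring at positions 1-9: 'xabaaabax'.
Check: reverse('xabaaabax') = 'xabaaabax' -> palindrome confirmed.
Neighbouring characters ('z' / '-') break symmetry, so it cannot extend further.
No longer palindromic substring exists; longest length = 9

9


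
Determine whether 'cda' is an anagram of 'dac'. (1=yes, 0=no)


Sort characters of 'cda': 'acd'
Sort characters of 'dac': 'acd'
Sorted forms match -> they ARE anagrams
Result: 1

1


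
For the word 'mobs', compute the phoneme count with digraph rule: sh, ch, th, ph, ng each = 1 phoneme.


Parsing 'mobs' greedily, digraphs first:
  'm' -> consonant phoneme (phonemes so far: 1)
  'o' -> vowel phoneme (phonemes so far: 2)
  'b' -> consonant phoneme (phonemes so far: 3)
  's' -> consonant phoneme (phonemes so far: 4)
Total phonemes: 4

4


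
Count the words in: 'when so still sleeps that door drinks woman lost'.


Counting words by splitting on spaces:
  Word 1: 'when'
  Word 2: 'so'
  Word 3: 'still'
  Word 4: 'sleeps'
  Word 5: 'that'
  Word 6: 'door'
  Word 7: 'drinks'
  Word 8: 'woman'
  Word 9: 'lost'
Total words: 9

9


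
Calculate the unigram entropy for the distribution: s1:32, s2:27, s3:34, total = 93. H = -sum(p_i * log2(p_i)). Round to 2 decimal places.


Computing entropy H = -sum(p_i * log2(p_i)):
  s1: p = 32/93 = 0.3441, -p*log2(p) = 0.5296
  s2: p = 27/93 = 0.2903, -p*log2(p) = 0.5180
  s3: p = 34/93 = 0.3656, -p*log2(p) = 0.5307
H = sum of terms = 1.5783
Rounded to 2 decimals: 1.58

1.58


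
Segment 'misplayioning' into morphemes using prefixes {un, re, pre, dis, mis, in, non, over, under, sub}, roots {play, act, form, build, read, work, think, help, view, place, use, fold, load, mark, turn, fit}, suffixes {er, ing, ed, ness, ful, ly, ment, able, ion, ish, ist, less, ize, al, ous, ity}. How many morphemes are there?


Segmenting 'misplayioning' against the inventory:
  'mis' -> prefix (morpheme 1)
  'play' -> root (morpheme 2)
  'ion' -> suffix (morpheme 3)
  'ing' -> suffix (morpheme 4)
Total morphemes: 4

4


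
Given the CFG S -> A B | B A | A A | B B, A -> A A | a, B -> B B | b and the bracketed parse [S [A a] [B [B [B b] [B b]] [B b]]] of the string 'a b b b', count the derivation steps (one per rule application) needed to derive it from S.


Every bracketed nonterminal node [X ...] in the tree is produced by exactly one rule application.
Reading the tree off as a leftmost derivation:
  Step 1: S  =>  A B   (applied S -> A B)
  Step 2: A B  =>  a B   (applied A -> a)
  Step 3: a B  =>  a B B   (applied B -> B B)
  Step 4: a B B  =>  a B B B   (applied B -> B B)
  Step 5: a B B B  =>  a b B B   (applied B -> b)
  Step 6: a b B B  =>  a b b B   (applied B -> b)
  Step 7: a b b B  =>  a b b b   (applied B -> b)
Final yield: a b b b
Total rewrite steps: 7

7


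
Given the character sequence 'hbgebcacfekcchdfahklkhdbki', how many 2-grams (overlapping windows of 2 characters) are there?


String 'hbgebcacfekcchdfahklkhdbki' has length L = 26.
Number of overlapping n-grams = L - n + 1
Substituting: 26 - 2 + 1 = 25

25


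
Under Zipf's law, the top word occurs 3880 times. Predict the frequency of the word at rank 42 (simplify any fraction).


Zipf's law: freq(rank) = f1 / rank
f1 = 3880, rank = 42
freq = 3880 / 42
GCD(3880, 42) = 2
Simplified: 1940/21

1940/21


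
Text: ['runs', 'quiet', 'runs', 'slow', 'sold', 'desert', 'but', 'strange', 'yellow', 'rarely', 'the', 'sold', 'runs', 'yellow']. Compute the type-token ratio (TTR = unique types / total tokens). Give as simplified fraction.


Tokens: 14
Unique types: ('but', 'desert', 'quiet', 'rarely', 'runs', 'slow', 'sold', 'strange', 'the', 'yellow') = 10
TTR = 10/14
Simplify: divide both by 2 -> 5/7
TTR = 5/7

5/7


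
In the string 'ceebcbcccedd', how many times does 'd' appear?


Scanning 'ceebcbcccedd' for 'd':
  Position 10: 'd' -> MATCH (count: 1)
  Position 11: 'd' -> MATCH (count: 2)
Total occurrences of 'd': 2

2


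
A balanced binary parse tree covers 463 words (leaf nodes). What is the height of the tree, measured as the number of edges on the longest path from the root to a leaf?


In a balanced binary tree with n leaves the deepest leaf is ceil(log2(n)) edges below the root.
log2(463) = 8.8549
ceil(8.8549) = 9
height (edges) = 9

9


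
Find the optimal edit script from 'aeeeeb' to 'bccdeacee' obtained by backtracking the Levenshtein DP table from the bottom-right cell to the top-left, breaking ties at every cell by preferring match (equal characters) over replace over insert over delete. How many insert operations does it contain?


Edit distance = 7. Backtracking from cell (6, 9) with preference match > replace > insert > delete,
then listing the resulting alignment 'aeeeeb' -> 'bccdeacee' left to right:
  Step 1: insert 'b' [insertion #1]
  Step 2: insert 'c' [insertion #2]
  Step 3: insert 'c' [insertion #3]
  Step 4: replace a->d
  Step 5: keep 'e'
  Step 6: replace e->a
  Step 7: replace e->c
  Step 8: keep 'e'
  Step 9: replace b->e
Total insertions: 3

3


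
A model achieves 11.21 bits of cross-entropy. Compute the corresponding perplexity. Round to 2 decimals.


Perplexity formula: PP = 2^H
H = 11.21
PP = 2^11.21
Decompose: 2^11.21 = 2^11 * 2^0.21
2^11 = 2048, 2^0.21 ~ 1.1566882
PP ~ 2048 * 1.1566882 = 2368.8974336
Rounded to 2 decimals: 2368.90

2368.90


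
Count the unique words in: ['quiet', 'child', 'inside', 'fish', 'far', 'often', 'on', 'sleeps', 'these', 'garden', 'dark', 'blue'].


Listing all tokens and tracking unique types:
  Token 1: 'quiet' -> NEW (unique so far: 1)
  Token 2: 'child' -> NEW (unique so far: 2)
  Token 3: 'inside' -> NEW (unique so far: 3)
  Token 4: 'fish' -> NEW (unique so far: 4)
  Token 5: 'far' -> NEW (unique so far: 5)
  Token 6: 'often' -> NEW (unique so far: 6)
  Token 7: 'on' -> NEW (unique so far: 7)
  Token 8: 'sleeps' -> NEW (unique so far: 8)
  Token 9: 'these' -> NEW (unique so far: 9)
  Token 10: 'garden' -> NEW (unique so far: 10)
  Token 11: 'dark' -> NEW (unique so far: 11)
  Token 12: 'blue' -> NEW (unique so far: 12)
Unique types: ('blue', 'child', 'dark', 'far', 'fish', 'garden', 'inside', 'often', 'on', 'quiet', 'sleeps', 'these')
Vocabulary size: 12

12


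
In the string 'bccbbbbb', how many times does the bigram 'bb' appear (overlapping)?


Scanning 'bccbbbbb' for bigram 'bb':
  Position 0: 'bc' -> no
  Position 1: 'cc' -> no
  Position 2: 'cb' -> no
  Position 3: 'bb' -> MATCH
  Position 4: 'bb' -> MATCH
  Position 5: 'bb' -> MATCH
  Position 6: 'bb' -> MATCH
Total matches: 4

4


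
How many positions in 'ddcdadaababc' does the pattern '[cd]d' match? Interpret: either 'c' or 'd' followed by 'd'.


Pattern: [cd]d means either 'c' or 'd' followed by 'd'.
Scanning 'ddcdadaababc' position-by-position:
  Pos 0: window 'dd' -> MATCH
  Pos 1: window 'dc' -> no
  Pos 2: window 'cd' -> MATCH
  Pos 3: window 'da' -> no
  Pos 4: window 'ad' -> no
  Pos 5: window 'da' -> no
  Pos 6: window 'aa' -> no
  Pos 7: window 'ab' -> no
  Pos 8: window 'ba' -> no
  Pos 9: window 'ab' -> no
  Pos 10: window 'bc' -> no
  Pos 11: window 'c' -> no
Total matches: 2

2


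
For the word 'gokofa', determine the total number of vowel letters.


Scanning each character of 'gokofa':
  Position 1: 'g' -> consonant (running count: 0)
  Position 2: 'o' -> vowel (running count: 1)
  Position 3: 'k' -> consonant (running count: 1)
  Position 4: 'o' -> vowel (running count: 2)
  Position 5: 'f' -> consonant (running count: 2)
  Position 6: 'a' -> vowel (running count: 3)
Total vowels: 3

3


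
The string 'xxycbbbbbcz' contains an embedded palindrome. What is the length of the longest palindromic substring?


Scanning 'xxycbbbbbcz' for palindromic substrings.
Substring at positions 3-9: 'cbbbbbc'.
Check: reverse('cbbbbbc') = 'cbbbbbc' -> palindrome confirmed.
Neighbouring characters ('y' / 'z') break symmetry, so it cannot extend further.
No longer palindromic substring exists; longest length = 7

7


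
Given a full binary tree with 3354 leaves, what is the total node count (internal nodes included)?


Leaf nodes (terminals): 3354
Internal nodes = n - 1 = 3354 - 1 = 3353
Total = leaves + internal = 3354 + 3353 = 6707

6707


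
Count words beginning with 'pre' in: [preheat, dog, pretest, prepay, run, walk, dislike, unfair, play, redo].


Checking each word for prefix 'pre':
  'preheat' -> YES, starts with 'pre' (count: 1)
  'dog' -> no (count: 1)
  'pretest' -> YES, starts with 'pre' (count: 2)
  'prepay' -> YES, starts with 'pre' (count: 3)
  'run' -> no (count: 3)
  'walk' -> no (count: 3)
  'dislike' -> no (count: 3)
  'unfair' -> no (count: 3)
  'play' -> no (count: 3)
  'redo' -> no (count: 3)
Total with prefix 'pre': 3

3


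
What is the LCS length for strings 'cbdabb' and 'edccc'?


DP table for LCS of 'cbdabb' and 'edccc':
       e  d  c  c  c
    0  0  0  0  0  0
  c 0  0  0  1  1  1
  b 0  0  0  1  1  1
  d 0  0  1  1  1  1
  a 0  0  1  1  1  1
  b 0  0  1  1  1  1
  b 0  0  1  1  1  1
LCS: 'c'
LCS length = 1

1


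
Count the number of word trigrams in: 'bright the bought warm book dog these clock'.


Word trigrams from [8] words:
  Trigram 1: (bright the bought)
  Trigram 2: (the bought warm)
  Trigram 3: (bought warm book)
  Trigram 4: (warm book dog)
  Trigram 5: (book dog these)
  Trigram 6: (dog these clock)
Total word trigrams: 8 - 2 = 6

6


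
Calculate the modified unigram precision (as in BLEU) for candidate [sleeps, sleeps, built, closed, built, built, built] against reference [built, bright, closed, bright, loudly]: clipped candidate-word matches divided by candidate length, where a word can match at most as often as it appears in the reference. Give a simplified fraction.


Reference word counts: {'bright': 2, 'built': 1, 'closed': 1, 'loudly': 1}
Checking each candidate word (with clipping):
  'sleeps' -> not in reference -> no match (matches: 0)
  'sleeps' -> not in reference -> no match (matches: 0)
  'built' -> in reference (ref count 1, used 1/1) -> match (matches: 1)
  'closed' -> in reference (ref count 1, used 1/1) -> match (matches: 2)
  'built' -> ref count 1 already used up (1/1) -> clipped, no match (matches: 2)
  'built' -> ref count 1 already used up (1/1) -> clipped, no match (matches: 2)
  'built' -> ref count 1 already used up (1/1) -> clipped, no match (matches: 2)
Clipped matches: 2, Candidate length: 7
Precision = 2/7

2/7


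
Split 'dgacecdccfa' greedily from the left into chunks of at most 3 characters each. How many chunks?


'dgacecdccfa' has 11 characters.
Chunking with max size 3:
  Chunk 1: 'dga' (positions 0-2)
  Chunk 2: 'cec' (positions 3-5)
  Chunk 3: 'dcc' (positions 6-8)
  Chunk 4: 'fa' (positions 9-10)
Total chunks: ceil(11 / 3) = 4

4


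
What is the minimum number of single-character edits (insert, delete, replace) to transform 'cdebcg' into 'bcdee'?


Building DP table for s1='cdebcg' (len 6) and s2='bcdee' (len 5):
       b  c  d  e  e
    0  1  2  3  4  5
  c 1  1  1  2  3  4
  d 2  2  2  1  2  3
  e 3  3  3  2  1  2
  b 4  3  4  3  2  2
  c 5  4  3  4  3  3
  g 6  5  4  4  4  4
Edit distance = dp[6][5] = 4

4


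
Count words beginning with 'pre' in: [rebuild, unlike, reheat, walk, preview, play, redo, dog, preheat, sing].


Checking each word for prefix 'pre':
  'rebuild' -> no (count: 0)
  'unlike' -> no (count: 0)
  'reheat' -> no (count: 0)
  'walk' -> no (count: 0)
  'preview' -> YES, starts with 'pre' (count: 1)
  'play' -> no (count: 1)
  'redo' -> no (count: 1)
  'dog' -> no (count: 1)
  'preheat' -> YES, starts with 'pre' (count: 2)
  'sing' -> no (count: 2)
Total with prefix 'pre': 2

2


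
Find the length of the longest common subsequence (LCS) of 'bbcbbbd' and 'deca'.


DP table for LCS of 'bbcbbbd' and 'deca':
       d  e  c  a
    0  0  0  0  0
  b 0  0  0  0  0
  b 0  0  0  0  0
  c 0  0  0  1  1
  b 0  0  0  1  1
  b 0  0  0  1  1
  b 0  0  0  1  1
  d 0  1  1  1  1
LCS: 'c'
LCS length = 1

1


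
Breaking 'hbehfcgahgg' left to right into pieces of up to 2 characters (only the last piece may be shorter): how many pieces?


'hbehfcgahgg' has 11 characters.
Chunking with max size 2:
  Chunk 1: 'hb' (positions 0-1)
  Chunk 2: 'eh' (positions 2-3)
  Chunk 3: 'fc' (positions 4-5)
  Chunk 4: 'ga' (positions 6-7)
  Chunk 5: 'hg' (positions 8-9)
  Chunk 6: 'g' (positions 10-10)
Total chunks: ceil(11 / 2) = 6

6


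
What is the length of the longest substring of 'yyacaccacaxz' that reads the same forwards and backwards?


Scanning 'yyacaccacaxz' for palindromic substrings.
Substring at positions 2-9: 'acaccaca'.
Check: reverse('acaccaca') = 'acaccaca' -> palindrome confirmed.
Neighbouring characters ('y' / 'x') break symmetry, so it cannot extend further.
No longer palindromic substring exists; longest length = 8

8


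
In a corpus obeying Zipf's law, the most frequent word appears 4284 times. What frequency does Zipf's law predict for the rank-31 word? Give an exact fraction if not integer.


Zipf's law: freq(rank) = f1 / rank
f1 = 4284, rank = 31
freq = 4284 / 31
GCD(4284, 31) = 1
Simplified: 4284/31

4284/31


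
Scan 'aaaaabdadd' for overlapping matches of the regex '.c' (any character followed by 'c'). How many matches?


Pattern: .c means any character followed by 'c'.
Scanning 'aaaaabdadd' position-by-position:
  Pos 0: window 'aa' -> no
  Pos 1: window 'aa' -> no
  Pos 2: window 'aa' -> no
  Pos 3: window 'aa' -> no
  Pos 4: window 'ab' -> no
  Pos 5: window 'bd' -> no
  Pos 6: window 'da' -> no
  Pos 7: window 'ad' -> no
  Pos 8: window 'dd' -> no
  Pos 9: window 'd' -> no
Total matches: 0

0


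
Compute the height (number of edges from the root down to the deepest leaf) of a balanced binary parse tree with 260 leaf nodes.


In a balanced binary tree with n leaves the deepest leaf is ceil(log2(n)) edges below the root.
log2(260) = 8.0224
ceil(8.0224) = 9
height (edges) = 9

9


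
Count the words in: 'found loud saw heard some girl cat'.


Counting words by splitting on spaces:
  Word 1: 'found'
  Word 2: 'loud'
  Word 3: 'saw'
  Word 4: 'heard'
  Word 5: 'some'
  Word 6: 'girl'
  Word 7: 'cat'
Total words: 7

7


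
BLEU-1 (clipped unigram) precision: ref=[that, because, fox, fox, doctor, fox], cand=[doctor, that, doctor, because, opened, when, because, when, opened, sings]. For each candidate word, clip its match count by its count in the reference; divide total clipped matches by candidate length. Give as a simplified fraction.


Reference word counts: {'because': 1, 'doctor': 1, 'fox': 3, 'that': 1}
Checking each candidate word (with clipping):
  'doctor' -> in reference (ref count 1, used 1/1) -> match (matches: 1)
  'that' -> in reference (ref count 1, used 1/1) -> match (matches: 2)
  'doctor' -> ref count 1 already used up (1/1) -> clipped, no match (matches: 2)
  'because' -> in reference (ref count 1, used 1/1) -> match (matches: 3)
  'opened' -> not in reference -> no match (matches: 3)
  'when' -> not in reference -> no match (matches: 3)
  'because' -> ref count 1 already used up (1/1) -> clipped, no match (matches: 3)
  'when' -> not in reference -> no match (matches: 3)
  'opened' -> not in reference -> no match (matches: 3)
  'sings' -> not in reference -> no match (matches: 3)
Clipped matches: 3, Candidate length: 10
Precision = 3/10

3/10


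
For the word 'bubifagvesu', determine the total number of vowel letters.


Scanning each character of 'bubifagvesu':
  Position 1: 'b' -> consonant (running count: 0)
  Position 2: 'u' -> vowel (running count: 1)
  Position 3: 'b' -> consonant (running count: 1)
  Position 4: 'i' -> vowel (running count: 2)
  Position 5: 'f' -> consonant (running count: 2)
  Position 6: 'a' -> vowel (running count: 3)
  Position 7: 'g' -> consonant (running count: 3)
  Position 8: 'v' -> consonant (running count: 3)
  Position 9: 'e' -> vowel (running count: 4)
  Position 10: 's' -> consonant (running count: 4)
  Position 11: 'u' -> vowel (running count: 5)
Total vowels: 5

5


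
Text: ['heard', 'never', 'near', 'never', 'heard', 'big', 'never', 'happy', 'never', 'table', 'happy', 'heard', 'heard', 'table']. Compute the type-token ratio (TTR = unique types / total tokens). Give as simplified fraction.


Tokens: 14
Unique types: ('big', 'happy', 'heard', 'near', 'never', 'table') = 6
TTR = 6/14
Simplify: divide both by 2 -> 3/7
TTR = 3/7

3/7


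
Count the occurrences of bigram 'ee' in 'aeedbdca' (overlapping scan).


Scanning 'aeedbdca' for bigram 'ee':
  Position 0: 'ae' -> no
  Position 1: 'ee' -> MATCH
  Position 2: 'ed' -> no
  Position 3: 'db' -> no
  Position 4: 'bd' -> no
  Position 5: 'dc' -> no
  Position 6: 'ca' -> no
Total matches: 1

1


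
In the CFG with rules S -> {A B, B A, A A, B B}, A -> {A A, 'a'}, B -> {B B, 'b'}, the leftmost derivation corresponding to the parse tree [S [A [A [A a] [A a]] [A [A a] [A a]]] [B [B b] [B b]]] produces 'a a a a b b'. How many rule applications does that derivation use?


Every bracketed nonterminal node [X ...] in the tree is produced by exactly one rule application.
Reading the tree off as a leftmost derivation:
  Step 1: S  =>  A B   (applied S -> A B)
  Step 2: A B  =>  A A B   (applied A -> A A)
  Step 3: A A B  =>  A A A B   (applied A -> A A)
  Step 4: A A A B  =>  a A A B   (applied A -> a)
  Step 5: a A A B  =>  a a A B   (applied A -> a)
  Step 6: a a A B  =>  a a A A B   (applied A -> A A)
  Step 7: a a A A B  =>  a a a A B   (applied A -> a)
  Step 8: a a a A B  =>  a a a a B   (applied A -> a)
  Step 9: a a a a B  =>  a a a a B B   (applied B -> B B)
  Step 10: a a a a B B  =>  a a a a b B   (applied B -> b)
  Step 11: a a a a b B  =>  a a a a b b   (applied B -> b)
Final yield: a a a a b b
Total rewrite steps: 11

11


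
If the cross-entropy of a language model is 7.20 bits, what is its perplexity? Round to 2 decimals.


Perplexity formula: PP = 2^H
H = 7.20
PP = 2^7.20
Decompose: 2^7.20 = 2^7 * 2^0.20
2^7 = 128, 2^0.20 ~ 1.1486984
PP ~ 128 * 1.1486984 = 147.0333952
Rounded to 2 decimals: 147.03

147.03


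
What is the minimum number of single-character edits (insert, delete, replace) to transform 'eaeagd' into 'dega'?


Building DP table for s1='eaeagd' (len 6) and s2='dega' (len 4):
       d  e  g  a
    0  1  2  3  4
  e 1  1  1  2  3
  a 2  2  2  2  2
  e 3  3  2  3  3
  a 4  4  3  3  3
  g 5  5  4  3  4
  d 6  5  5  4  4
Edit distance = dp[6][4] = 4

4


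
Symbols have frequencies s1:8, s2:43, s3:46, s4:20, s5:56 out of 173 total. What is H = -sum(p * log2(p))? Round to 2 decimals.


Computing entropy H = -sum(p_i * log2(p_i)):
  s1: p = 8/173 = 0.0462, -p*log2(p) = 0.2051
  s2: p = 43/173 = 0.2486, -p*log2(p) = 0.4992
  s3: p = 46/173 = 0.2659, -p*log2(p) = 0.5081
  s4: p = 20/173 = 0.1156, -p*log2(p) = 0.3598
  s5: p = 56/173 = 0.3237, -p*log2(p) = 0.5267
H = sum of terms = 2.0989
Rounded to 2 decimals: 2.10

2.10
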